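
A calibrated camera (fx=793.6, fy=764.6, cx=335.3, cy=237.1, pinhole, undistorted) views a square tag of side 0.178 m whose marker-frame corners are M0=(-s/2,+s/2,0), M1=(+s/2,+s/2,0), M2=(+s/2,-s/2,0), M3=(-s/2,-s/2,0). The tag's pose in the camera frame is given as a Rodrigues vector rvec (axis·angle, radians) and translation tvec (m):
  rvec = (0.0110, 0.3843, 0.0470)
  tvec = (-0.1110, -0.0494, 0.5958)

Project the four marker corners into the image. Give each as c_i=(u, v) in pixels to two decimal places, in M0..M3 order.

c0=(87.10, 279.80) c1=(289.61, 296.40) c2=(300.35, 54.33) c3=(95.57, 63.36)

Intrinsics K: fx=793.6, fy=764.6, cx=335.3, cy=237.1
Marker side s = 0.178 m; corners in marker frame (Z=0):
  M0 = (-0.0890, +0.0890, 0)
  M1 = (+0.0890, +0.0890, 0)
  M2 = (+0.0890, -0.0890, 0)
  M3 = (-0.0890, -0.0890, 0)
rvec = (0.0110, 0.3843, 0.0470), |rvec| = θ = 0.38732 rad = 22.192°
Rodrigues: sinθ=0.37771, 1−cosθ=0.07408; R = I + sinθ·[k]× + (1−cosθ)·[k]×²:
    [+0.92598 -0.04375 +0.37502]
    [+0.04792 +0.99885 -0.00181]
    [-0.37451 +0.01965 +0.92702]
t = (-0.1110, -0.0494, 0.5958) m
M0: Pc = R·M0+t = (-0.19731, +0.03523, +0.63088); u = 793.6·(-0.19731)/0.63088 + 335.3 = 87.1036, v = 764.6·(+0.03523)/0.63088 + 237.1 = 279.8005
M1: Pc = R·M1+t = (-0.03248, +0.04376, +0.56422); u = 793.6·(-0.03248)/0.56422 + 335.3 = 289.6141, v = 764.6·(+0.04376)/0.56422 + 237.1 = 296.4049
M2: Pc = R·M2+t = (-0.02469, -0.13403, +0.56072); u = 793.6·(-0.02469)/0.56072 + 335.3 = 300.3501, v = 764.6·(-0.13403)/0.56072 + 237.1 = 54.3327
M3: Pc = R·M3+t = (-0.18952, -0.14256, +0.62738); u = 793.6·(-0.18952)/0.62738 + 335.3 = 95.5700, v = 764.6·(-0.14256)/0.62738 + 237.1 = 63.3570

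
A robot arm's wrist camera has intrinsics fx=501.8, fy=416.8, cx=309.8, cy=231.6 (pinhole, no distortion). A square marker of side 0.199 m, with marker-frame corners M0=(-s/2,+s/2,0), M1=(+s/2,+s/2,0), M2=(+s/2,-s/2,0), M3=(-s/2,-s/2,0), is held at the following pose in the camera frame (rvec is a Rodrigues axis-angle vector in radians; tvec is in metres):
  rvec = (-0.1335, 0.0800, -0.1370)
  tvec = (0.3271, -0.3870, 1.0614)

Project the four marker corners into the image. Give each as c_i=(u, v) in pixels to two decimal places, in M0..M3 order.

c0=(424.87, 122.82) c1=(521.17, 110.09) c2=(503.52, 36.98) c3=(409.89, 50.33)

Intrinsics K: fx=501.8, fy=416.8, cx=309.8, cy=231.6
Marker side s = 0.199 m; corners in marker frame (Z=0):
  M0 = (-0.0995, +0.0995, 0)
  M1 = (+0.0995, +0.0995, 0)
  M2 = (+0.0995, -0.0995, 0)
  M3 = (-0.0995, -0.0995, 0)
rvec = (-0.1335, 0.0800, -0.1370), |rvec| = θ = 0.20734 rad = 11.880°
Rodrigues: sinθ=0.20586, 1−cosθ=0.02142; R = I + sinθ·[k]× + (1−cosθ)·[k]×²:
    [+0.98746 +0.13070 +0.08854]
    [-0.14134 +0.98177 +0.12709]
    [-0.07032 -0.13801 +0.98793]
t = (0.3271, -0.3870, 1.0614) m
M0: Pc = R·M0+t = (+0.24185, -0.27525, +1.05466); u = 501.8·(+0.24185)/1.05466 + 309.8 = 424.8711, v = 416.8·(-0.27525)/1.05466 + 231.6 = 122.8220
M1: Pc = R·M1+t = (+0.43836, -0.30338, +1.04067); u = 501.8·(+0.43836)/1.04067 + 309.8 = 521.1706, v = 416.8·(-0.30338)/1.04067 + 231.6 = 110.0942
M2: Pc = R·M2+t = (+0.41235, -0.49875, +1.06814); u = 501.8·(+0.41235)/1.06814 + 309.8 = 503.5171, v = 416.8·(-0.49875)/1.06814 + 231.6 = 36.9815
M3: Pc = R·M3+t = (+0.21584, -0.47062, +1.08213); u = 501.8·(+0.21584)/1.08213 + 309.8 = 409.8899, v = 416.8·(-0.47062)/1.08213 + 231.6 = 50.3317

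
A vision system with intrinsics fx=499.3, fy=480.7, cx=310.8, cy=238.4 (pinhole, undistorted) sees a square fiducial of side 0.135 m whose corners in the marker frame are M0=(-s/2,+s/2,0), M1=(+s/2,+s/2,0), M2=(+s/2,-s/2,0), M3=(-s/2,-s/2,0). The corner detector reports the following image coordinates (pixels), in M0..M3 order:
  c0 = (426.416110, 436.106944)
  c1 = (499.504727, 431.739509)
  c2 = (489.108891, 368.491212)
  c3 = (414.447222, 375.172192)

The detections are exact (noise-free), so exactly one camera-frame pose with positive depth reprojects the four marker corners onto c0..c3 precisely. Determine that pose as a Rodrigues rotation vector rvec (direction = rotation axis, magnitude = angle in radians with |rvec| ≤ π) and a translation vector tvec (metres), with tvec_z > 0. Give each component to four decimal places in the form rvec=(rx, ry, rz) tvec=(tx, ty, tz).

Intrinsics K: fx=499.3, fy=480.7, cx=310.8, cy=238.4
Marker side s = 0.135 m; corners in marker frame (Z=0):
  M0 = (-0.0675, +0.0675, 0)
  M1 = (+0.0675, +0.0675, 0)
  M2 = (+0.0675, -0.0675, 0)
  M3 = (-0.0675, -0.0675, 0)
Detected image corners:
  c0 = (426.416110, 436.106944) px
  c1 = (499.504727, 431.739509) px
  c2 = (489.108891, 368.491212) px
  c3 = (414.447222, 375.172192) px
Planar DLT: solve 8×8 A·h = b for H (H[2,2]=1):
  H  [+428.92152 +172.96969 +456.79905]
  H  [-144.94509 +539.09643 +403.33819]
  H  [-0.25849 +0.19686 +1.00000]
B = K⁻¹H; ‖b₁‖=1.066373, ‖b₂‖=1.066373; λ = 2/(‖b₁‖+‖b₂‖) = 0.937758, sign → tz>0 ⇒ λ=+0.937758
r₁ = λ·B[:,0] = (+0.95646,-0.16255,-0.24240); r₂ = λ·B[:,1] = (+0.20995,+0.96013,+0.18460)
r₃ = r₁×r₂ = (+0.20273,-0.22746,+0.95245); SVD([r₁ r₂ r₃]) → R = UVᵀ:
  R  [+0.95646 +0.20995 +0.20273]
  R  [-0.16255 +0.96013 -0.22746]
  R  [-0.24240 +0.18460 +0.95245]
t = (+0.27421, +0.32176, +0.93776) m
tr R = 2.869041; θ = arccos((tr R − 1)/2) = 0.363887 rad = 20.849°
axis k = ((R−Rᵀ)₃₂, (R−Rᵀ)₁₃, (R−Rᵀ)₂₁) / (2 sinθ) = (+0.578885, +0.625336, -0.523304)
rvec = θ·k = (+0.210649, +0.227552, -0.190423)

rvec=(0.2106, 0.2276, -0.1904) tvec=(0.2742, 0.3218, 0.9378)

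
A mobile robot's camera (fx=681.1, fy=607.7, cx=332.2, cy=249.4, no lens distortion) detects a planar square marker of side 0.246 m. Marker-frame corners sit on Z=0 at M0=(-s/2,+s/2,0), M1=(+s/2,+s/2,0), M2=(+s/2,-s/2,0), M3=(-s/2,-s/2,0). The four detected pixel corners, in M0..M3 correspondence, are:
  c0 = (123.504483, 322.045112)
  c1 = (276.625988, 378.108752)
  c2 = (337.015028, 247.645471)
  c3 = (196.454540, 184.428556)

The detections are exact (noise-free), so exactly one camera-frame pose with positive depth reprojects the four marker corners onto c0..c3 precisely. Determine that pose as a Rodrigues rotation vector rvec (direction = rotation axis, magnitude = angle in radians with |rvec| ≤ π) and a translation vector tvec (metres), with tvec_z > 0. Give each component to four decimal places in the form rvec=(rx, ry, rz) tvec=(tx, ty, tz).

Intrinsics K: fx=681.1, fy=607.7, cx=332.2, cy=249.4
Marker side s = 0.246 m; corners in marker frame (Z=0):
  M0 = (-0.1230, +0.1230, 0)
  M1 = (+0.1230, +0.1230, 0)
  M2 = (+0.1230, -0.1230, 0)
  M3 = (-0.1230, -0.1230, 0)
Detected image corners:
  c0 = (123.504483, 322.045112) px
  c1 = (276.625988, 378.108752) px
  c2 = (337.015028, 247.645471) px
  c3 = (196.454540, 184.428556) px
Planar DLT: solve 8×8 A·h = b for H (H[2,2]=1):
  H  [+668.42984 -318.43834 +237.04243]
  H  [+330.33104 +485.63367 +282.48181]
  H  [+0.30920 -0.20735 +1.00000]
B = K⁻¹H; ‖b₁‖=0.979340, ‖b₂‖=0.979340; λ = 2/(‖b₁‖+‖b₂‖) = 1.021096, sign → tz>0 ⇒ λ=+1.021096
r₁ = λ·B[:,0] = (+0.84811,+0.42547,+0.31572); r₂ = λ·B[:,1] = (-0.37413,+0.90288,-0.21172)
r₃ = r₁×r₂ = (-0.37514,+0.06144,+0.92493); SVD([r₁ r₂ r₃]) → R = UVᵀ:
  R  [+0.84811 -0.37413 -0.37514]
  R  [+0.42547 +0.90288 +0.06144]
  R  [+0.31572 -0.21172 +0.92493]
t = (-0.14266, +0.05559, +1.02110) m
tr R = 2.675926; θ = arccos((tr R − 1)/2) = 0.577257 rad = 33.074°
axis k = ((R−Rᵀ)₃₂, (R−Rᵀ)₁₃, (R−Rᵀ)₂₁) / (2 sinθ) = (-0.250276, -0.632970, +0.732606)
rvec = θ·k = (-0.144473, -0.365386, +0.422902)

rvec=(-0.1445, -0.3654, 0.4229) tvec=(-0.1427, 0.0556, 1.0211)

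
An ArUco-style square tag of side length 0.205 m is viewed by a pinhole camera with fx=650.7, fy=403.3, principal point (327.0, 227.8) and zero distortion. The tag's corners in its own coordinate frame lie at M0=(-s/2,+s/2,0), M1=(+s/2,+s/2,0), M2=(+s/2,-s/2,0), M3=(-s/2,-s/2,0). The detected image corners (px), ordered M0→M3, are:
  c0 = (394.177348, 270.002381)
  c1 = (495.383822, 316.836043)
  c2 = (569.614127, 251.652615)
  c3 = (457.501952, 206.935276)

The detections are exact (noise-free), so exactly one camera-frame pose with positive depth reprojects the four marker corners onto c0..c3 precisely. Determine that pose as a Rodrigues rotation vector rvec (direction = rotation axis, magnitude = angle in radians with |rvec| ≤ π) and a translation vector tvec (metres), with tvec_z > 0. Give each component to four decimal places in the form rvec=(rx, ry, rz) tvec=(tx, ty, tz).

rvec=(0.1760, 0.4592, 0.5611) tvec=(0.2401, 0.0872, 1.0467)

Intrinsics K: fx=650.7, fy=403.3, cx=327.0, cy=227.8
Marker side s = 0.205 m; corners in marker frame (Z=0):
  M0 = (-0.1025, +0.1025, 0)
  M1 = (+0.1025, +0.1025, 0)
  M2 = (+0.1025, -0.1025, 0)
  M3 = (-0.1025, -0.1025, 0)
Detected image corners:
  c0 = (394.177348, 270.002381) px
  c1 = (495.383822, 316.836043) px
  c2 = (569.614127, 251.652615) px
  c3 = (457.501952, 206.935276) px
Planar DLT: solve 8×8 A·h = b for H (H[2,2]=1):
  H  [+349.89820 -204.93724 +476.28059]
  H  [+130.90280 +383.30595 +261.41481]
  H  [-0.35406 +0.27046 +1.00000]
B = K⁻¹H; ‖b₁‖=0.955345, ‖b₂‖=0.955345; λ = 2/(‖b₁‖+‖b₂‖) = 1.046742, sign → tz>0 ⇒ λ=+1.046742
r₁ = λ·B[:,0] = (+0.74910,+0.54908,-0.37061); r₂ = λ·B[:,1] = (-0.47194,+0.83494,+0.28310)
r₃ = r₁×r₂ = (+0.46488,-0.03717,+0.88459); SVD([r₁ r₂ r₃]) → R = UVᵀ:
  R  [+0.74910 -0.47194 +0.46488]
  R  [+0.54908 +0.83494 -0.03717]
  R  [-0.37061 +0.28310 +0.88459]
t = (+0.24014, +0.08725, +1.04674) m
tr R = 2.468635; θ = arccos((tr R − 1)/2) = 0.746136 rad = 42.750°
axis k = ((R−Rᵀ)₃₂, (R−Rᵀ)₁₃, (R−Rᵀ)₂₁) / (2 sinθ) = (+0.235910, +0.615412, +0.752074)
rvec = θ·k = (+0.176021, +0.459181, +0.561149)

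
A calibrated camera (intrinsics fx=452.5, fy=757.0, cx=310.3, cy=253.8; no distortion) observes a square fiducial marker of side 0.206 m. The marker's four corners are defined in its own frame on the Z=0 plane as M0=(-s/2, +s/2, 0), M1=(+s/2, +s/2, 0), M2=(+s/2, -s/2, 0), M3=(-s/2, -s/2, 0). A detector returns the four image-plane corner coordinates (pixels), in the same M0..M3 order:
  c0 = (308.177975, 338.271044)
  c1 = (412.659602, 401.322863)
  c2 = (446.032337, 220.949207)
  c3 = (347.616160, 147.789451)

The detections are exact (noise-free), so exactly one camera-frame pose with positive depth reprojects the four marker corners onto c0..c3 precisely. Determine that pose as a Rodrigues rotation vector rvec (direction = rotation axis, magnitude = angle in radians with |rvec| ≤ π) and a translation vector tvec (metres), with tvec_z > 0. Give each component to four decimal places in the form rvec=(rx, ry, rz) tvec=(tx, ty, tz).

Intrinsics K: fx=452.5, fy=757.0, cx=310.3, cy=253.8
Marker side s = 0.206 m; corners in marker frame (Z=0):
  M0 = (-0.1030, +0.1030, 0)
  M1 = (+0.1030, +0.1030, 0)
  M2 = (+0.1030, -0.1030, 0)
  M3 = (-0.1030, -0.1030, 0)
Detected image corners:
  c0 = (308.177975, 338.271044) px
  c1 = (412.659602, 401.322863) px
  c2 = (446.032337, 220.949207) px
  c3 = (347.616160, 147.789451) px
Planar DLT: solve 8×8 A·h = b for H (H[2,2]=1):
  H  [+616.39241 -241.55313 +380.65862]
  H  [+421.92679 +851.49912 +276.58593]
  H  [+0.32799 -0.17253 +1.00000]
B = K⁻¹H; ‖b₁‖=1.265362, ‖b₂‖=1.265362; λ = 2/(‖b₁‖+‖b₂‖) = 0.790287, sign → tz>0 ⇒ λ=+0.790287
r₁ = λ·B[:,0] = (+0.89878,+0.35358,+0.25921); r₂ = λ·B[:,1] = (-0.32837,+0.93466,-0.13635)
r₃ = r₁×r₂ = (-0.29048,+0.03743,+0.95615); SVD([r₁ r₂ r₃]) → R = UVᵀ:
  R  [+0.89878 -0.32837 -0.29048]
  R  [+0.35358 +0.93466 +0.03743]
  R  [+0.25921 -0.13635 +0.95615]
t = (+0.12288, +0.02379, +0.79029) m
tr R = 2.789580; θ = arccos((tr R − 1)/2) = 0.462835 rad = 26.519°
axis k = ((R−Rᵀ)₃₂, (R−Rᵀ)₁₃, (R−Rᵀ)₂₁) / (2 sinθ) = (-0.194614, -0.615566, +0.763678)
rvec = θ·k = (-0.090074, -0.284906, +0.353457)

rvec=(-0.0901, -0.2849, 0.3535) tvec=(0.1229, 0.0238, 0.7903)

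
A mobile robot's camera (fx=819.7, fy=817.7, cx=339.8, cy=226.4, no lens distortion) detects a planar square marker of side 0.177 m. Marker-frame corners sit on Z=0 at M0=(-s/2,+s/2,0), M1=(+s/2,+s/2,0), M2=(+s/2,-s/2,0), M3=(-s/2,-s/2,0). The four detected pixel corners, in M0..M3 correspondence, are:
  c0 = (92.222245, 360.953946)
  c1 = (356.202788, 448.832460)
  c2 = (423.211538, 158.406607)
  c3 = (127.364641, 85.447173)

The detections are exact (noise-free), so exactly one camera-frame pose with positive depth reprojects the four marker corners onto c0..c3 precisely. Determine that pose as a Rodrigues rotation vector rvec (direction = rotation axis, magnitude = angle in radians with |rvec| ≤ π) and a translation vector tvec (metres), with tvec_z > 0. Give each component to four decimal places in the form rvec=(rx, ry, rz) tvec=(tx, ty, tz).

Intrinsics K: fx=819.7, fy=817.7, cx=339.8, cy=226.4
Marker side s = 0.177 m; corners in marker frame (Z=0):
  M0 = (-0.0885, +0.0885, 0)
  M1 = (+0.0885, +0.0885, 0)
  M2 = (+0.0885, -0.0885, 0)
  M3 = (-0.0885, -0.0885, 0)
Detected image corners:
  c0 = (92.222245, 360.953946) px
  c1 = (356.202788, 448.832460) px
  c2 = (423.211538, 158.406607) px
  c3 = (127.364641, 85.447173) px
Planar DLT: solve 8×8 A·h = b for H (H[2,2]=1):
  H  [+1462.84529 -145.11168 +242.82498]
  H  [+336.06186 +1744.43246 +268.79331]
  H  [-0.45697 +0.55980 +1.00000]
B = K⁻¹H; ‖b₁‖=2.096327, ‖b₂‖=2.096327; λ = 2/(‖b₁‖+‖b₂‖) = 0.477025, sign → tz>0 ⇒ λ=+0.477025
r₁ = λ·B[:,0] = (+0.94167,+0.25640,-0.21799); r₂ = λ·B[:,1] = (-0.19515,+0.94372,+0.26704)
r₃ = r₁×r₂ = (+0.27419,-0.20892,+0.93871); SVD([r₁ r₂ r₃]) → R = UVᵀ:
  R  [+0.94167 -0.19515 +0.27419]
  R  [+0.25640 +0.94372 -0.20892]
  R  [-0.21799 +0.26704 +0.93871]
t = (-0.05643, +0.02473, +0.47702) m
tr R = 2.824096; θ = arccos((tr R − 1)/2) = 0.422545 rad = 24.210°
axis k = ((R−Rᵀ)₃₂, (R−Rᵀ)₁₃, (R−Rᵀ)₂₁) / (2 sinθ) = (+0.580323, +0.600090, +0.550560)
rvec = θ·k = (+0.245213, +0.253565, +0.232637)

rvec=(0.2452, 0.2536, 0.2326) tvec=(-0.0564, 0.0247, 0.4770)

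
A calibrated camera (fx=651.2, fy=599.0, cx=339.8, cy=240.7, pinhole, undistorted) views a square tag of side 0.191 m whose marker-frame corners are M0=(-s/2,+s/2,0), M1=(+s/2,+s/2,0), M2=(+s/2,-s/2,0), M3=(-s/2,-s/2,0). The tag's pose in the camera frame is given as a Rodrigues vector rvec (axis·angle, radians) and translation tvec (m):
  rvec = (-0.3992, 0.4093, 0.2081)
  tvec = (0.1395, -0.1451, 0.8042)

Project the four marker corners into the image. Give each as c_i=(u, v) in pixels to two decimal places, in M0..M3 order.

Intrinsics K: fx=651.2, fy=599.0, cx=339.8, cy=240.7
Marker side s = 0.191 m; corners in marker frame (Z=0):
  M0 = (-0.0955, +0.0955, 0)
  M1 = (+0.0955, +0.0955, 0)
  M2 = (+0.0955, -0.0955, 0)
  M3 = (-0.0955, -0.0955, 0)
rvec = (-0.3992, 0.4093, 0.2081), |rvec| = θ = 0.60843 rad = 34.861°
Rodrigues: sinθ=0.57158, 1−cosθ=0.17946; R = I + sinθ·[k]× + (1−cosθ)·[k]×²:
    [+0.89780 -0.27470 +0.34424]
    [+0.11629 +0.90175 +0.41631]
    [-0.42478 -0.33373 +0.84154]
t = (0.1395, -0.1451, 0.8042) m
M0: Pc = R·M0+t = (+0.02753, -0.07009, +0.81290); u = 651.2·(+0.02753)/0.81290 + 339.8 = 361.8510, v = 599.0·(-0.07009)/0.81290 + 240.7 = 189.0541
M1: Pc = R·M1+t = (+0.19901, -0.04788, +0.73176); u = 651.2·(+0.19901)/0.73176 + 339.8 = 516.8963, v = 599.0·(-0.04788)/0.73176 + 240.7 = 201.5094
M2: Pc = R·M2+t = (+0.25147, -0.22011, +0.79550); u = 651.2·(+0.25147)/0.79550 + 339.8 = 545.6563, v = 599.0·(-0.22011)/0.79550 + 240.7 = 74.9599
M3: Pc = R·M3+t = (+0.07999, -0.24232, +0.87664); u = 651.2·(+0.07999)/0.87664 + 339.8 = 399.2230, v = 599.0·(-0.24232)/0.87664 + 240.7 = 75.1224

c0=(361.85, 189.05) c1=(516.90, 201.51) c2=(545.66, 74.96) c3=(399.22, 75.12)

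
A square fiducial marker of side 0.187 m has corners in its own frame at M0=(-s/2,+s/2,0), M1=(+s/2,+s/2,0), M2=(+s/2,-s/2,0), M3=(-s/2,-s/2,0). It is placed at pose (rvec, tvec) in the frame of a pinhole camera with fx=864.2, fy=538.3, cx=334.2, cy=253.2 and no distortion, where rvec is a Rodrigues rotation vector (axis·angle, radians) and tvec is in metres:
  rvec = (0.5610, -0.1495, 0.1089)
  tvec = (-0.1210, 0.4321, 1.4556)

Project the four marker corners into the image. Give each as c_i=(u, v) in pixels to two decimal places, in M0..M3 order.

Intrinsics K: fx=864.2, fy=538.3, cx=334.2, cy=253.2
Marker side s = 0.187 m; corners in marker frame (Z=0):
  M0 = (-0.0935, +0.0935, 0)
  M1 = (+0.0935, +0.0935, 0)
  M2 = (+0.0935, -0.0935, 0)
  M3 = (-0.0935, -0.0935, 0)
rvec = (0.5610, -0.1495, 0.1089), |rvec| = θ = 0.59070 rad = 33.845°
Rodrigues: sinθ=0.55695, 1−cosθ=0.16945; R = I + sinθ·[k]× + (1−cosθ)·[k]×²:
    [+0.98339 -0.14341 -0.11129]
    [+0.06195 +0.84140 -0.53685]
    [+0.17062 +0.52103 +0.83631]
t = (-0.1210, 0.4321, 1.4556) m
M0: Pc = R·M0+t = (-0.22636, +0.50498, +1.48836); u = 864.2·(-0.22636)/1.48836 + 334.2 = 202.7696, v = 538.3·(+0.50498)/1.48836 + 253.2 = 435.8371
M1: Pc = R·M1+t = (-0.04246, +0.51656, +1.52027); u = 864.2·(-0.04246)/1.52027 + 334.2 = 310.0625, v = 538.3·(+0.51656)/1.52027 + 253.2 = 436.1057
M2: Pc = R·M2+t = (-0.01564, +0.35922, +1.42284); u = 864.2·(-0.01564)/1.42284 + 334.2 = 324.6976, v = 538.3·(+0.35922)/1.42284 + 253.2 = 389.1036
M3: Pc = R·M3+t = (-0.19954, +0.34764, +1.39093); u = 864.2·(-0.19954)/1.39093 + 334.2 = 210.2247, v = 538.3·(+0.34764)/1.39093 + 253.2 = 387.7380

c0=(202.77, 435.84) c1=(310.06, 436.11) c2=(324.70, 389.10) c3=(210.22, 387.74)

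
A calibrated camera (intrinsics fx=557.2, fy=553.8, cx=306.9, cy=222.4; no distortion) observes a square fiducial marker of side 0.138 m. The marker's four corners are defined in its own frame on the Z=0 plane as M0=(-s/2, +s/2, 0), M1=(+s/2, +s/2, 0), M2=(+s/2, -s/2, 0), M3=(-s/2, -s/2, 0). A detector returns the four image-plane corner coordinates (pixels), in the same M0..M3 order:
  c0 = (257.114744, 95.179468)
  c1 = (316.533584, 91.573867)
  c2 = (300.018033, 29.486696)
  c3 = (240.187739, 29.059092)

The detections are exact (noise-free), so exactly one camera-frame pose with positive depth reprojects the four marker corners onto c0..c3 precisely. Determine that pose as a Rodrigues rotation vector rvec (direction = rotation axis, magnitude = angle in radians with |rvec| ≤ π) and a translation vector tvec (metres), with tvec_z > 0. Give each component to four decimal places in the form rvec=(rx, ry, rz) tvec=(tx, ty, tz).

rvec=(-0.1517, -0.5222, -0.2223) tvec=(-0.0554, -0.3265, 1.1213)

Intrinsics K: fx=557.2, fy=553.8, cx=306.9, cy=222.4
Marker side s = 0.138 m; corners in marker frame (Z=0):
  M0 = (-0.0690, +0.0690, 0)
  M1 = (+0.0690, +0.0690, 0)
  M2 = (+0.0690, -0.0690, 0)
  M3 = (-0.0690, -0.0690, 0)
Detected image corners:
  c0 = (257.114744, 95.179468) px
  c1 = (316.533584, 91.573867) px
  c2 = (300.018033, 29.486696) px
  c3 = (240.187739, 29.059092) px
Planar DLT: solve 8×8 A·h = b for H (H[2,2]=1):
  H  [+558.49314 +99.59222 +279.35283]
  H  [+16.40507 +459.32092 +61.12890]
  H  [+0.45400 -0.07732 +1.00000]
B = K⁻¹H; ‖b₁‖=0.891814, ‖b₂‖=0.891814; λ = 2/(‖b₁‖+‖b₂‖) = 1.121310, sign → tz>0 ⇒ λ=+1.121310
r₁ = λ·B[:,0] = (+0.84352,-0.17122,+0.50908); r₂ = λ·B[:,1] = (+0.24817,+0.96483,-0.08670)
r₃ = r₁×r₂ = (-0.47633,+0.19947,+0.85634); SVD([r₁ r₂ r₃]) → R = UVᵀ:
  R  [+0.84352 +0.24817 -0.47633]
  R  [-0.17122 +0.96483 +0.19947]
  R  [+0.50908 -0.08670 +0.85634]
t = (-0.05544, -0.32653, +1.12131) m
tr R = 2.664690; θ = arccos((tr R − 1)/2) = 0.587471 rad = 33.660°
axis k = ((R−Rᵀ)₃₂, (R−Rᵀ)₁₃, (R−Rᵀ)₂₁) / (2 sinθ) = (-0.258150, -0.888942, -0.378339)
rvec = θ·k = (-0.151655, -0.522228, -0.222263)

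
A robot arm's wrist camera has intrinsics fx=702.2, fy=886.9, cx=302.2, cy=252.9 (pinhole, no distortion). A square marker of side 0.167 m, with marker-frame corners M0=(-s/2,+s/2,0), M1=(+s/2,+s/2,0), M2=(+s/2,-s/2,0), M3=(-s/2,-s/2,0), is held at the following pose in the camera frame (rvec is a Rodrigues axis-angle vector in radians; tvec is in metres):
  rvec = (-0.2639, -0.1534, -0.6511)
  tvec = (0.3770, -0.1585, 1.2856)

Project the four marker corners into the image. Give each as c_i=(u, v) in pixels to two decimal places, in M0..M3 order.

Intrinsics K: fx=702.2, fy=886.9, cx=302.2, cy=252.9
Marker side s = 0.167 m; corners in marker frame (Z=0):
  M0 = (-0.0835, +0.0835, 0)
  M1 = (+0.0835, +0.0835, 0)
  M2 = (+0.0835, -0.0835, 0)
  M3 = (-0.0835, -0.0835, 0)
rvec = (-0.2639, -0.1534, -0.6511), |rvec| = θ = 0.71910 rad = 41.201°
Rodrigues: sinθ=0.65871, 1−cosθ=0.24760; R = I + sinθ·[k]× + (1−cosθ)·[k]×²:
    [+0.78575 +0.61580 -0.05824]
    [-0.57703 +0.76367 +0.28956]
    [+0.22279 -0.19391 +0.95539]
t = (0.3770, -0.1585, 1.2856) m
M0: Pc = R·M0+t = (+0.36281, -0.04655, +1.25081); u = 702.2·(+0.36281)/1.25081 + 302.2 = 505.8808, v = 886.9·(-0.04655)/1.25081 + 252.9 = 219.8920
M1: Pc = R·M1+t = (+0.49403, -0.14292, +1.28801); u = 702.2·(+0.49403)/1.28801 + 302.2 = 571.5356, v = 886.9·(-0.14292)/1.28801 + 252.9 = 154.4906
M2: Pc = R·M2+t = (+0.39119, -0.27045, +1.32039); u = 702.2·(+0.39119)/1.32039 + 302.2 = 510.2391, v = 886.9·(-0.27045)/1.32039 + 252.9 = 71.2416
M3: Pc = R·M3+t = (+0.25997, -0.17408, +1.28319); u = 702.2·(+0.25997)/1.28319 + 302.2 = 444.4640, v = 886.9·(-0.17408)/1.28319 + 252.9 = 132.5788

c0=(505.88, 219.89) c1=(571.54, 154.49) c2=(510.24, 71.24) c3=(444.46, 132.58)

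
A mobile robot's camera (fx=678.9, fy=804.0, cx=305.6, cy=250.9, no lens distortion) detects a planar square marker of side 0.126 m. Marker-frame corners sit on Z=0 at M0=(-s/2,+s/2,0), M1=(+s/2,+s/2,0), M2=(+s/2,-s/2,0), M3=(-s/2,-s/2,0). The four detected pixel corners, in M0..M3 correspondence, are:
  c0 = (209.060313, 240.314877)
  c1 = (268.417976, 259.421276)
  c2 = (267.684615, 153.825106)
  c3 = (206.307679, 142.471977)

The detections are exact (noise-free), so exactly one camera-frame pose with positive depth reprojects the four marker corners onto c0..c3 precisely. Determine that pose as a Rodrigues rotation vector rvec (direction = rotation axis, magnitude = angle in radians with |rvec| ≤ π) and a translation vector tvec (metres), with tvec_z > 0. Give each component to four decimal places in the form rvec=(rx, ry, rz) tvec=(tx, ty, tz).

rvec=(0.2662, 0.7142, 0.1081) tvec=(-0.0991, -0.0623, 0.9762)

Intrinsics K: fx=678.9, fy=804.0, cx=305.6, cy=250.9
Marker side s = 0.126 m; corners in marker frame (Z=0):
  M0 = (-0.0630, +0.0630, 0)
  M1 = (+0.0630, +0.0630, 0)
  M2 = (+0.0630, -0.0630, 0)
  M3 = (-0.0630, -0.0630, 0)
Detected image corners:
  c0 = (209.060313, 240.314877) px
  c1 = (268.417976, 259.421276) px
  c2 = (267.684615, 153.825106) px
  c3 = (206.307679, 142.471977) px
Planar DLT: solve 8×8 A·h = b for H (H[2,2]=1):
  H  [+324.94672 +81.75488 +236.65201]
  H  [-7.43265 +862.59494 +199.60821]
  H  [-0.64748 +0.28417 +1.00000]
B = K⁻¹H; ‖b₁‖=1.024431, ‖b₂‖=1.024431; λ = 2/(‖b₁‖+‖b₂‖) = 0.976152, sign → tz>0 ⇒ λ=+0.976152
r₁ = λ·B[:,0] = (+0.75173,+0.18821,-0.63204); r₂ = λ·B[:,1] = (-0.00731,+0.96073,+0.27739)
r₃ = r₁×r₂ = (+0.65943,-0.20390,+0.72359); SVD([r₁ r₂ r₃]) → R = UVᵀ:
  R  [+0.75173 -0.00731 +0.65943]
  R  [+0.18821 +0.96073 -0.20390]
  R  [-0.63204 +0.27739 +0.72359]
t = (-0.09914, -0.06227, +0.97615) m
tr R = 2.436044; θ = arccos((tr R − 1)/2) = 0.769840 rad = 44.109°
axis k = ((R−Rᵀ)₃₂, (R−Rᵀ)₁₃, (R−Rᵀ)₂₁) / (2 sinθ) = (+0.345747, +0.927755, +0.140462)
rvec = θ·k = (+0.266170, +0.714223, +0.108133)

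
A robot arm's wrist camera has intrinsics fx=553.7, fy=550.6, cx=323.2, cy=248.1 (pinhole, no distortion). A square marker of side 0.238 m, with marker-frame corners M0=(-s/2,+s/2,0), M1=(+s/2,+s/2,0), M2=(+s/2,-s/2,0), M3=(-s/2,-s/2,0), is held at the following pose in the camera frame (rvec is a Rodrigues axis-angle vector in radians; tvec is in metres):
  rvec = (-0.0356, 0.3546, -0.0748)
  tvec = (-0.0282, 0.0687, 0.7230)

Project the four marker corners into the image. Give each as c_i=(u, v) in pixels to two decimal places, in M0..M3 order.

c0=(227.19, 390.94) c1=(397.74, 392.92) c2=(383.68, 200.58) c3=(217.16, 219.17)

Intrinsics K: fx=553.7, fy=550.6, cx=323.2, cy=248.1
Marker side s = 0.238 m; corners in marker frame (Z=0):
  M0 = (-0.1190, +0.1190, 0)
  M1 = (+0.1190, +0.1190, 0)
  M2 = (+0.1190, -0.1190, 0)
  M3 = (-0.1190, -0.1190, 0)
rvec = (-0.0356, 0.3546, -0.0748), |rvec| = θ = 0.36415 rad = 20.864°
Rodrigues: sinθ=0.35615, 1−cosθ=0.06557; R = I + sinθ·[k]× + (1−cosθ)·[k]×²:
    [+0.93505 +0.06692 +0.34813]
    [-0.07940 +0.99661 +0.02170]
    [-0.34550 -0.04793 +0.93719]
t = (-0.0282, 0.0687, 0.7230) m
M0: Pc = R·M0+t = (-0.13151, +0.19674, +0.75841); u = 553.7·(-0.13151)/0.75841 + 323.2 = 227.1882, v = 550.6·(+0.19674)/0.75841 + 248.1 = 390.9352
M1: Pc = R·M1+t = (+0.09103, +0.17785, +0.67618); u = 553.7·(+0.09103)/0.67618 + 323.2 = 397.7447, v = 550.6·(+0.17785)/0.67618 + 248.1 = 392.9174
M2: Pc = R·M2+t = (+0.07511, -0.05934, +0.68759); u = 553.7·(+0.07511)/0.68759 + 323.2 = 383.6831, v = 550.6·(-0.05934)/0.68759 + 248.1 = 200.5786
M3: Pc = R·M3+t = (-0.14743, -0.04045, +0.76982); u = 553.7·(-0.14743)/0.76982 + 323.2 = 217.1563, v = 550.6·(-0.04045)/0.76982 + 248.1 = 219.1706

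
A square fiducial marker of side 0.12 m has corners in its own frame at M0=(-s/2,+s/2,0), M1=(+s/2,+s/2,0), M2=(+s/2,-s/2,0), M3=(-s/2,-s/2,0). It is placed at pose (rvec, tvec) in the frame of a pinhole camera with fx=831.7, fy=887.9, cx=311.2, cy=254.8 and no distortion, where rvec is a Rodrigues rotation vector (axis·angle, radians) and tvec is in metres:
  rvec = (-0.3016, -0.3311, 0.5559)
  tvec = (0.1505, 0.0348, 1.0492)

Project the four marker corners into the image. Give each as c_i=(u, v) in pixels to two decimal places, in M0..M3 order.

c0=(372.57, 298.44) c1=(447.65, 354.42) c2=(484.66, 270.98) c3=(413.63, 215.21)

Intrinsics K: fx=831.7, fy=887.9, cx=311.2, cy=254.8
Marker side s = 0.12 m; corners in marker frame (Z=0):
  M0 = (-0.0600, +0.0600, 0)
  M1 = (+0.0600, +0.0600, 0)
  M2 = (+0.0600, -0.0600, 0)
  M3 = (-0.0600, -0.0600, 0)
rvec = (-0.3016, -0.3311, 0.5559), |rvec| = θ = 0.71387 rad = 40.902°
Rodrigues: sinθ=0.65477, 1−cosθ=0.24417; R = I + sinθ·[k]× + (1−cosθ)·[k]×²:
    [+0.79941 -0.46203 -0.38402]
    [+0.55772 +0.80836 +0.18844]
    [+0.22336 -0.36481 +0.90389]
t = (0.1505, 0.0348, 1.0492) m
M0: Pc = R·M0+t = (+0.07481, +0.04984, +1.01391); u = 831.7·(+0.07481)/1.01391 + 311.2 = 372.5688, v = 887.9·(+0.04984)/1.01391 + 254.8 = 298.4444
M1: Pc = R·M1+t = (+0.17074, +0.11676, +1.04071); u = 831.7·(+0.17074)/1.04071 + 311.2 = 447.6518, v = 887.9·(+0.11676)/1.04071 + 254.8 = 354.4194
M2: Pc = R·M2+t = (+0.22619, +0.01976, +1.08449); u = 831.7·(+0.22619)/1.08449 + 311.2 = 484.6633, v = 887.9·(+0.01976)/1.08449 + 254.8 = 270.9794
M3: Pc = R·M3+t = (+0.13026, -0.04716, +1.05769); u = 831.7·(+0.13026)/1.05769 + 311.2 = 413.6259, v = 887.9·(-0.04716)/1.05769 + 254.8 = 215.2067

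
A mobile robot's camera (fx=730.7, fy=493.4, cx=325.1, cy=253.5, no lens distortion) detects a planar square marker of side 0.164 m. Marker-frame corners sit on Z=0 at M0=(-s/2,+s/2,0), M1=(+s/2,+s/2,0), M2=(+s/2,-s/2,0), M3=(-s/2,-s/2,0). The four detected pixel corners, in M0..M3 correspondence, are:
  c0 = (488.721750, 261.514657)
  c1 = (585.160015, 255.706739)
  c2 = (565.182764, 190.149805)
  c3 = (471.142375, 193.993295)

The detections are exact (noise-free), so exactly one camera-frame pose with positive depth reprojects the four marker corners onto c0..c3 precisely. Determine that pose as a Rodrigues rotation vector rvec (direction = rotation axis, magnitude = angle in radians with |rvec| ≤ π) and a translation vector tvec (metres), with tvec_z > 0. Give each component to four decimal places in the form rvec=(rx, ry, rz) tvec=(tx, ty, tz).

rvec=(-0.2299, -0.1849, -0.1029) tvec=(0.3230, -0.0677, 1.1630)

Intrinsics K: fx=730.7, fy=493.4, cx=325.1, cy=253.5
Marker side s = 0.164 m; corners in marker frame (Z=0):
  M0 = (-0.0820, +0.0820, 0)
  M1 = (+0.0820, +0.0820, 0)
  M2 = (+0.0820, -0.0820, 0)
  M3 = (-0.0820, -0.0820, 0)
Detected image corners:
  c0 = (488.721750, 261.514657) px
  c1 = (585.160015, 255.706739) px
  c2 = (565.182764, 190.149805) px
  c3 = (471.142375, 193.993295) px
Planar DLT: solve 8×8 A·h = b for H (H[2,2]=1):
  H  [+668.45470 +16.29253 +528.05842]
  H  [+8.18641 +363.65245 +224.79980]
  H  [+0.16650 -0.18635 +1.00000]
B = K⁻¹H; ‖b₁‖=0.859833, ‖b₂‖=0.859833; λ = 2/(‖b₁‖+‖b₂‖) = 1.163017, sign → tz>0 ⇒ λ=+1.163017
r₁ = λ·B[:,0] = (+0.97779,-0.08019,+0.19365); r₂ = λ·B[:,1] = (+0.12236,+0.96853,-0.21673)
r₃ = r₁×r₂ = (-0.17017,+0.23561,+0.95683); SVD([r₁ r₂ r₃]) → R = UVᵀ:
  R  [+0.97779 +0.12236 -0.17017]
  R  [-0.08019 +0.96853 +0.23561]
  R  [+0.19365 -0.21673 +0.95683]
t = (+0.32304, -0.06765, +1.16302) m
tr R = 2.903156; θ = arccos((tr R − 1)/2) = 0.312468 rad = 17.903°
axis k = ((R−Rᵀ)₃₂, (R−Rᵀ)₁₃, (R−Rᵀ)₂₁) / (2 sinθ) = (-0.735726, -0.591750, -0.329453)
rvec = θ·k = (-0.229891, -0.184903, -0.102943)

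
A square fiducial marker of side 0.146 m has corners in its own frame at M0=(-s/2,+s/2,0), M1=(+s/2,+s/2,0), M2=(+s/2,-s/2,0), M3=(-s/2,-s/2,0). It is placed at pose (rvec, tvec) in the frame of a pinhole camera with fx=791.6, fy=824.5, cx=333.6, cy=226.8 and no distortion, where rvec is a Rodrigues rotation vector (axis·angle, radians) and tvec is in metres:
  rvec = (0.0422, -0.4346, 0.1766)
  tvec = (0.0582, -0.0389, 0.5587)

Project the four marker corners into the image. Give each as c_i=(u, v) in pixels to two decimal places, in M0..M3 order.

c0=(303.63, 259.83) c1=(481.57, 289.27) c2=(516.81, 88.35) c3=(342.85, 35.41)

Intrinsics K: fx=791.6, fy=824.5, cx=333.6, cy=226.8
Marker side s = 0.146 m; corners in marker frame (Z=0):
  M0 = (-0.0730, +0.0730, 0)
  M1 = (+0.0730, +0.0730, 0)
  M2 = (+0.0730, -0.0730, 0)
  M3 = (-0.0730, -0.0730, 0)
rvec = (0.0422, -0.4346, 0.1766), |rvec| = θ = 0.47100 rad = 26.987°
Rodrigues: sinθ=0.45378, 1−cosθ=0.10889; R = I + sinθ·[k]× + (1−cosθ)·[k]×²:
    [+0.89199 -0.17914 -0.41505]
    [+0.16114 +0.98382 -0.07833]
    [+0.42237 +0.00299 +0.90642]
t = (0.0582, -0.0389, 0.5587) m
M0: Pc = R·M0+t = (-0.01999, +0.02116, +0.52809); u = 791.6·(-0.01999)/0.52809 + 333.6 = 303.6311, v = 824.5·(+0.02116)/0.52809 + 226.8 = 259.8301
M1: Pc = R·M1+t = (+0.11024, +0.04468, +0.58975); u = 791.6·(+0.11024)/0.58975 + 333.6 = 481.5676, v = 824.5·(+0.04468)/0.58975 + 226.8 = 289.2676
M2: Pc = R·M2+t = (+0.13639, -0.09896, +0.58931); u = 791.6·(+0.13639)/0.58931 + 333.6 = 516.8100, v = 824.5·(-0.09896)/0.58931 + 226.8 = 88.3531
M3: Pc = R·M3+t = (+0.00616, -0.12248, +0.52765); u = 791.6·(+0.00616)/0.52765 + 333.6 = 342.8452, v = 824.5·(-0.12248)/0.52765 + 226.8 = 35.4107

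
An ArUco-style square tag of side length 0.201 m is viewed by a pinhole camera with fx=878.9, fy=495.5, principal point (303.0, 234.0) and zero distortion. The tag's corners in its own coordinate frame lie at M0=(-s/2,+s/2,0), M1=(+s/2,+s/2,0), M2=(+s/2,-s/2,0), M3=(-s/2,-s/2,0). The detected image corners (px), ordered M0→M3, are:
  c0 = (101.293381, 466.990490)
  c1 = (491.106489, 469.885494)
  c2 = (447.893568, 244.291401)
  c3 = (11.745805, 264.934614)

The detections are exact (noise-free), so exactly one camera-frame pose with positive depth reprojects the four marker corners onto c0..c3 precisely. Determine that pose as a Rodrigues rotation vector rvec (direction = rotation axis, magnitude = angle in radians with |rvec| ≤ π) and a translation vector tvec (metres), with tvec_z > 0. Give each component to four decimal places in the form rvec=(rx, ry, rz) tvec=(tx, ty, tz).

rvec=(0.2838, 0.2030, -0.1203) tvec=(-0.0229, 0.1123, 0.4133)

Intrinsics K: fx=878.9, fy=495.5, cx=303.0, cy=234.0
Marker side s = 0.201 m; corners in marker frame (Z=0):
  M0 = (-0.1005, +0.1005, 0)
  M1 = (+0.1005, +0.1005, 0)
  M2 = (+0.1005, -0.1005, 0)
  M3 = (-0.1005, -0.1005, 0)
Detected image corners:
  c0 = (101.293381, 466.990490) px
  c1 = (491.106489, 469.885494) px
  c2 = (447.893568, 244.291401) px
  c3 = (11.745805, 264.934614) px
Planar DLT: solve 8×8 A·h = b for H (H[2,2]=1):
  H  [+1910.15741 +505.12068 +254.33853]
  H  [-228.73744 +1292.81582 +368.65524]
  H  [-0.52103 +0.64194 +1.00000]
B = K⁻¹H; ‖b₁‖=2.419593, ‖b₂‖=2.419593; λ = 2/(‖b₁‖+‖b₂‖) = 0.413293, sign → tz>0 ⇒ λ=+0.413293
r₁ = λ·B[:,0] = (+0.97247,-0.08909,-0.21534); r₂ = λ·B[:,1] = (+0.14606,+0.95304,+0.26531)
r₃ = r₁×r₂ = (+0.18159,-0.28946,+0.93981); SVD([r₁ r₂ r₃]) → R = UVᵀ:
  R  [+0.97247 +0.14606 +0.18159]
  R  [-0.08909 +0.95304 -0.28946]
  R  [-0.21534 +0.26531 +0.93981]
t = (-0.02288, +0.11231, +0.41329) m
tr R = 2.865313; θ = arccos((tr R − 1)/2) = 0.369089 rad = 21.147°
axis k = ((R−Rᵀ)₃₂, (R−Rᵀ)₁₃, (R−Rᵀ)₂₁) / (2 sinθ) = (+0.768867, +0.550113, -0.325914)
rvec = θ·k = (+0.283780, +0.203041, -0.120292)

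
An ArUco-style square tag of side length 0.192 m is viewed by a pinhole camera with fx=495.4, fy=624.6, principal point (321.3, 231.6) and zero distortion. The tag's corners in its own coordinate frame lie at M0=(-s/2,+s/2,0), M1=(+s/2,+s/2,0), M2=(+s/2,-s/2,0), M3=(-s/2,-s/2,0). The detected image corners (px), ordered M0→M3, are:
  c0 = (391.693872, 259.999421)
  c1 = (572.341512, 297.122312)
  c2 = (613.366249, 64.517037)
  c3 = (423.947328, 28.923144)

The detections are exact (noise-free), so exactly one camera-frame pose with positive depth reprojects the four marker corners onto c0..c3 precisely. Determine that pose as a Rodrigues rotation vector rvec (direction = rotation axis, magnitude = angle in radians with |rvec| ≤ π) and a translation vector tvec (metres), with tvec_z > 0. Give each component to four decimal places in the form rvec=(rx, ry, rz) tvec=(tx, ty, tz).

rvec=(0.1169, 0.0460, 0.1584) tvec=(0.1847, -0.0547, 0.5141)

Intrinsics K: fx=495.4, fy=624.6, cx=321.3, cy=231.6
Marker side s = 0.192 m; corners in marker frame (Z=0):
  M0 = (-0.0960, +0.0960, 0)
  M1 = (+0.0960, +0.0960, 0)
  M2 = (+0.0960, -0.0960, 0)
  M3 = (-0.0960, -0.0960, 0)
Detected image corners:
  c0 = (391.693872, 259.999421) px
  c1 = (572.341512, 297.122312) px
  c2 = (613.366249, 64.517037) px
  c3 = (423.947328, 28.923144) px
Planar DLT: solve 8×8 A·h = b for H (H[2,2]=1):
  H  [+927.74663 -74.16368 +499.29829]
  H  [+177.92968 +1245.34975 +165.10817]
  H  [-0.07087 +0.23286 +1.00000]
B = K⁻¹H; ‖b₁‖=1.945041, ‖b₂‖=1.945041; λ = 2/(‖b₁‖+‖b₂‖) = 0.514128, sign → tz>0 ⇒ λ=+0.514128
r₁ = λ·B[:,0] = (+0.98645,+0.15997,-0.03644); r₂ = λ·B[:,1] = (-0.15461,+0.98069,+0.11972)
r₃ = r₁×r₂ = (+0.05488,-0.11247,+0.99214); SVD([r₁ r₂ r₃]) → R = UVᵀ:
  R  [+0.98645 -0.15461 +0.05488]
  R  [+0.15997 +0.98069 -0.11247]
  R  [-0.03644 +0.11972 +0.99214]
t = (+0.18473, -0.05473, +0.51413) m
tr R = 2.959282; θ = arccos((tr R − 1)/2) = 0.202130 rad = 11.581°
axis k = ((R−Rᵀ)₃₂, (R−Rᵀ)₁₃, (R−Rᵀ)₂₁) / (2 sinθ) = (+0.578278, +0.227436, +0.783497)
rvec = θ·k = (+0.116887, +0.045972, +0.158368)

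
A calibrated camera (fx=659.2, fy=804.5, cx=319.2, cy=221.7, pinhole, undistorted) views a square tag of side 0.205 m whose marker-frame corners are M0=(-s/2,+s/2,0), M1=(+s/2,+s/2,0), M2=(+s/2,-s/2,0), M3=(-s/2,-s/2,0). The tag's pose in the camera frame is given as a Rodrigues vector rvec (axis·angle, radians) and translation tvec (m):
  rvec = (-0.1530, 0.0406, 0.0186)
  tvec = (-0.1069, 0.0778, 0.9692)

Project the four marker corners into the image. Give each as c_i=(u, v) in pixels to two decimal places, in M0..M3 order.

c0=(173.64, 370.78) c1=(314.54, 374.80) c2=(317.66, 203.73) c3=(181.18, 201.31)

Intrinsics K: fx=659.2, fy=804.5, cx=319.2, cy=221.7
Marker side s = 0.205 m; corners in marker frame (Z=0):
  M0 = (-0.1025, +0.1025, 0)
  M1 = (+0.1025, +0.1025, 0)
  M2 = (+0.1025, -0.1025, 0)
  M3 = (-0.1025, -0.1025, 0)
rvec = (-0.1530, 0.0406, 0.0186), |rvec| = θ = 0.15938 rad = 9.132°
Rodrigues: sinθ=0.15871, 1−cosθ=0.01267; R = I + sinθ·[k]× + (1−cosθ)·[k]×²:
    [+0.99900 -0.02162 +0.03901]
    [+0.01542 +0.98815 +0.15273]
    [-0.04185 -0.15198 +0.98750]
t = (-0.1069, 0.0778, 0.9692) m
M0: Pc = R·M0+t = (-0.21151, +0.17750, +0.95791); u = 659.2·(-0.21151)/0.95791 + 319.2 = 173.6437, v = 804.5·(+0.17750)/0.95791 + 221.7 = 370.7766
M1: Pc = R·M1+t = (-0.00672, +0.18067, +0.94933); u = 659.2·(-0.00672)/0.94933 + 319.2 = 314.5351, v = 804.5·(+0.18067)/0.94933 + 221.7 = 374.8030
M2: Pc = R·M2+t = (-0.00229, -0.02190, +0.98049); u = 659.2·(-0.00229)/0.98049 + 319.2 = 317.6632, v = 804.5·(-0.02190)/0.98049 + 221.7 = 203.7272
M3: Pc = R·M3+t = (-0.20708, -0.02507, +0.98907); u = 659.2·(-0.20708)/0.98907 + 319.2 = 181.1827, v = 804.5·(-0.02507)/0.98907 + 221.7 = 201.3116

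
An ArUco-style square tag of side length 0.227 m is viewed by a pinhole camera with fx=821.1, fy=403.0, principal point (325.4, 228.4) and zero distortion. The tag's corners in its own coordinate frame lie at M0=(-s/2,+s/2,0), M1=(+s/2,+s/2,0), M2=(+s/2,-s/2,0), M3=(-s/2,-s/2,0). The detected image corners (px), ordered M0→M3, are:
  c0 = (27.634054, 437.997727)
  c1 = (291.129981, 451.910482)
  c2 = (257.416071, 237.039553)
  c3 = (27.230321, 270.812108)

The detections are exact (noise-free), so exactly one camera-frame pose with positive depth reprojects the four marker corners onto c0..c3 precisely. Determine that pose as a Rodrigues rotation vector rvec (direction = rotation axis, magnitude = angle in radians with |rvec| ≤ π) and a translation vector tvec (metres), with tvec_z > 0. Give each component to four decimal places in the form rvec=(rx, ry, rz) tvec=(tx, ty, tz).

rvec=(-0.2241, 0.6401, -0.1792) tvec=(-0.1175, 0.1456, 0.5056)

Intrinsics K: fx=821.1, fy=403.0, cx=325.4, cy=228.4
Marker side s = 0.227 m; corners in marker frame (Z=0):
  M0 = (-0.1135, +0.1135, 0)
  M1 = (+0.1135, +0.1135, 0)
  M2 = (+0.1135, -0.1135, 0)
  M3 = (-0.1135, -0.1135, 0)
Detected image corners:
  c0 = (27.634054, 437.997727) px
  c1 = (291.129981, 451.910482) px
  c2 = (257.416071, 237.039553) px
  c3 = (27.230321, 270.812108) px
Planar DLT: solve 8×8 A·h = b for H (H[2,2]=1):
  H  [+913.16366 -12.16614 +134.57191]
  H  [-443.55453 +647.57577 +344.47415]
  H  [-1.12652 -0.51662 +1.00000]
B = K⁻¹H; ‖b₁‖=1.977819, ‖b₂‖=1.977819; λ = 2/(‖b₁‖+‖b₂‖) = 0.505607, sign → tz>0 ⇒ λ=+0.505607
r₁ = λ·B[:,0] = (+0.78802,-0.23368,-0.56958); r₂ = λ·B[:,1] = (+0.09602,+0.96049,-0.26121)
r₃ = r₁×r₂ = (+0.60812,+0.15114,+0.77933); SVD([r₁ r₂ r₃]) → R = UVᵀ:
  R  [+0.78802 +0.09602 +0.60812]
  R  [-0.23368 +0.96049 +0.15114]
  R  [-0.56958 -0.26121 +0.77933]
t = (-0.11751, +0.14563, +0.50561) m
tr R = 2.527841; θ = arccos((tr R − 1)/2) = 0.701429 rad = 40.189°
axis k = ((R−Rᵀ)₃₂, (R−Rᵀ)₁₃, (R−Rᵀ)₂₁) / (2 sinθ) = (-0.319500, +0.912502, -0.255462)
rvec = θ·k = (-0.224106, +0.640055, -0.179189)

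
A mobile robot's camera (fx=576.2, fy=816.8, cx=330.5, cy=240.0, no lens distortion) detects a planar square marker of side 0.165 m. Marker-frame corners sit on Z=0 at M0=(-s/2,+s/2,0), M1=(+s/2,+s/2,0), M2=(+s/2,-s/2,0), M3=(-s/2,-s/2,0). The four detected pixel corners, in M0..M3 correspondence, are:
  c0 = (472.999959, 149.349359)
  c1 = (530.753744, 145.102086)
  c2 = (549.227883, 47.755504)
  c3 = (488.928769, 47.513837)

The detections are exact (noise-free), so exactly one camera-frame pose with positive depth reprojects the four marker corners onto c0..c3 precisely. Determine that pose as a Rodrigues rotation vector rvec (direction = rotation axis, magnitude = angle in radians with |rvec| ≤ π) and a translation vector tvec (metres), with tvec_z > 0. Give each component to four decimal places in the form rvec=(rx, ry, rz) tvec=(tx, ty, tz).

rvec=(0.4802, -0.3893, 0.0069) tvec=(0.4098, -0.2262, 1.3088)

Intrinsics K: fx=576.2, fy=816.8, cx=330.5, cy=240.0
Marker side s = 0.165 m; corners in marker frame (Z=0):
  M0 = (-0.0825, +0.0825, 0)
  M1 = (+0.0825, +0.0825, 0)
  M2 = (+0.0825, -0.0825, 0)
  M3 = (-0.0825, -0.0825, 0)
Detected image corners:
  c0 = (472.999959, 149.349359) px
  c1 = (530.753744, 145.102086) px
  c2 = (549.227883, 47.755504) px
  c3 = (488.928769, 47.513837) px
Planar DLT: solve 8×8 A·h = b for H (H[2,2]=1):
  H  [+500.48788 +70.64522 +510.91616]
  H  [+14.76431 +636.68276 +98.81599]
  H  [+0.28007 +0.34296 +1.00000]
B = K⁻¹H; ‖b₁‖=0.764046, ‖b₂‖=0.764046; λ = 2/(‖b₁‖+‖b₂‖) = 1.308822, sign → tz>0 ⇒ λ=+1.308822
r₁ = λ·B[:,0] = (+0.92659,-0.08405,+0.36656); r₂ = λ·B[:,1] = (-0.09700,+0.88831,+0.44888)
r₃ = r₁×r₂ = (-0.36335,-0.45148,+0.81495); SVD([r₁ r₂ r₃]) → R = UVᵀ:
  R  [+0.92659 -0.09700 -0.36335]
  R  [-0.08405 +0.88831 -0.45148]
  R  [+0.36656 +0.44888 +0.81495]
t = (+0.40981, -0.22623, +1.30882) m
tr R = 2.629850; θ = arccos((tr R − 1)/2) = 0.618197 rad = 35.420°
axis k = ((R−Rᵀ)₃₂, (R−Rᵀ)₁₃, (R−Rᵀ)₂₁) / (2 sinθ) = (+0.776752, -0.629707, +0.011174)
rvec = θ·k = (+0.480186, -0.389283, +0.006907)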